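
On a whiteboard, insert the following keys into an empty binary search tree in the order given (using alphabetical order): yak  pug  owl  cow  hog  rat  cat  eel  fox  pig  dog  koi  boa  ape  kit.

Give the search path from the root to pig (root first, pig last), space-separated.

Insert yak: tree is empty, so yak becomes the root.
Insert pug: pug < yak → go left. Place as left child of yak.
Insert owl: owl < yak → go left; owl < pug → go left. Place as left child of pug.
Insert cow: cow < yak → go left; cow < pug → go left; cow < owl → go left. Place as left child of owl.
Insert hog: hog < yak → go left; hog < pug → go left; hog < owl → go left; hog > cow → go right. Place as right child of cow.
Insert rat: rat < yak → go left; rat > pug → go right. Place as right child of pug.
Insert cat: cat < yak → go left; cat < pug → go left; cat < owl → go left; cat < cow → go left. Place as left child of cow.
Insert eel: eel < yak → go left; eel < pug → go left; eel < owl → go left; eel > cow → go right; eel < hog → go left. Place as left child of hog.
Insert fox: fox < yak → go left; fox < pug → go left; fox < owl → go left; fox > cow → go right; fox < hog → go left; fox > eel → go right. Place as right child of eel.
Insert pig: pig < yak → go left; pig < pug → go left; pig > owl → go right. Place as right child of owl.
Insert dog: dog < yak → go left; dog < pug → go left; dog < owl → go left; dog > cow → go right; dog < hog → go left; dog < eel → go left. Place as left child of eel.
Insert koi: koi < yak → go left; koi < pug → go left; koi < owl → go left; koi > cow → go right; koi > hog → go right. Place as right child of hog.
Insert boa: boa < yak → go left; boa < pug → go left; boa < owl → go left; boa < cow → go left; boa < cat → go left. Place as left child of cat.
Insert ape: ape < yak → go left; ape < pug → go left; ape < owl → go left; ape < cow → go left; ape < cat → go left; ape < boa → go left. Place as left child of boa.
Insert kit: kit < yak → go left; kit < pug → go left; kit < owl → go left; kit > cow → go right; kit > hog → go right; kit < koi → go left. Place as left child of koi.

yak pug owl pig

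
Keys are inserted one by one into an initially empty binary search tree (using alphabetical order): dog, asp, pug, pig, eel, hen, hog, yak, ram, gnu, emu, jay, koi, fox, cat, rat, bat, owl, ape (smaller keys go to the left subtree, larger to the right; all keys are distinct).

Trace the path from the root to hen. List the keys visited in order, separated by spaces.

dog: root
asp: left child of dog (depth 1)
pug: right child of dog (depth 1)
pig: left child of pug (depth 2)
eel: left child of pig (depth 3)
hen: right child of eel (depth 4)
hog: right child of hen (depth 5)
yak: right child of pug (depth 2)
ram: left child of yak (depth 3)
gnu: left child of hen (depth 5)
emu: left child of gnu (depth 6)
jay: right child of hog (depth 6)
koi: right child of jay (depth 7)
fox: right child of emu (depth 7)
cat: right child of asp (depth 2)
rat: right child of ram (depth 4)
bat: left child of cat (depth 3)
owl: right child of koi (depth 8)
ape: left child of asp (depth 2)

dog pug pig eel hen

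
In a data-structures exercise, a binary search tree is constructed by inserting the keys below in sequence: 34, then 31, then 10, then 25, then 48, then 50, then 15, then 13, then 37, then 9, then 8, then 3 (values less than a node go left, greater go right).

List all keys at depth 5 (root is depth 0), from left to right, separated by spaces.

34: root
31: left child of 34 (depth 1)
10: left child of 31 (depth 2)
25: right child of 10 (depth 3)
48: right child of 34 (depth 1)
50: right child of 48 (depth 2)
15: left child of 25 (depth 4)
13: left child of 15 (depth 5)
37: left child of 48 (depth 2)
9: left child of 10 (depth 3)
8: left child of 9 (depth 4)
3: left child of 8 (depth 5)

3 13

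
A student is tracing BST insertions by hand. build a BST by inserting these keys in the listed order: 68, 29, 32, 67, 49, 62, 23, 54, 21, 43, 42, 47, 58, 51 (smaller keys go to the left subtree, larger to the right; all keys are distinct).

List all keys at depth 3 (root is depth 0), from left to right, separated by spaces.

21 67

Insert 68: tree is empty, so 68 becomes the root.
Insert 29: 29 < 68 → go left. Place as left child of 68.
Insert 32: 32 < 68 → go left; 32 > 29 → go right. Place as right child of 29.
Insert 67: 67 < 68 → go left; 67 > 29 → go right; 67 > 32 → go right. Place as right child of 32.
Insert 49: 49 < 68 → go left; 49 > 29 → go right; 49 > 32 → go right; 49 < 67 → go left. Place as left child of 67.
Insert 62: 62 < 68 → go left; 62 > 29 → go right; 62 > 32 → go right; 62 < 67 → go left; 62 > 49 → go right. Place as right child of 49.
Insert 23: 23 < 68 → go left; 23 < 29 → go left. Place as left child of 29.
Insert 54: 54 < 68 → go left; 54 > 29 → go right; 54 > 32 → go right; 54 < 67 → go left; 54 > 49 → go right; 54 < 62 → go left. Place as left child of 62.
Insert 21: 21 < 68 → go left; 21 < 29 → go left; 21 < 23 → go left. Place as left child of 23.
Insert 43: 43 < 68 → go left; 43 > 29 → go right; 43 > 32 → go right; 43 < 67 → go left; 43 < 49 → go left. Place as left child of 49.
Insert 42: 42 < 68 → go left; 42 > 29 → go right; 42 > 32 → go right; 42 < 67 → go left; 42 < 49 → go left; 42 < 43 → go left. Place as left child of 43.
Insert 47: 47 < 68 → go left; 47 > 29 → go right; 47 > 32 → go right; 47 < 67 → go left; 47 < 49 → go left; 47 > 43 → go right. Place as right child of 43.
Insert 58: 58 < 68 → go left; 58 > 29 → go right; 58 > 32 → go right; 58 < 67 → go left; 58 > 49 → go right; 58 < 62 → go left; 58 > 54 → go right. Place as right child of 54.
Insert 51: 51 < 68 → go left; 51 > 29 → go right; 51 > 32 → go right; 51 < 67 → go left; 51 > 49 → go right; 51 < 62 → go left; 51 < 54 → go left. Place as left child of 54.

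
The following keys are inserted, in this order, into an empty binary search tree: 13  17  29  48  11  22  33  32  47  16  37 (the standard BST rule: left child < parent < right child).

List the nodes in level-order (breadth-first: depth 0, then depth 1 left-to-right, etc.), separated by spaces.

Insert 13: tree is empty, so 13 becomes the root.
Insert 17: 17 > 13 → go right. Place as right child of 13.
Insert 29: 29 > 13 → go right; 29 > 17 → go right. Place as right child of 17.
Insert 48: 48 > 13 → go right; 48 > 17 → go right; 48 > 29 → go right. Place as right child of 29.
Insert 11: 11 < 13 → go left. Place as left child of 13.
Insert 22: 22 > 13 → go right; 22 > 17 → go right; 22 < 29 → go left. Place as left child of 29.
Insert 33: 33 > 13 → go right; 33 > 17 → go right; 33 > 29 → go right; 33 < 48 → go left. Place as left child of 48.
Insert 32: 32 > 13 → go right; 32 > 17 → go right; 32 > 29 → go right; 32 < 48 → go left; 32 < 33 → go left. Place as left child of 33.
Insert 47: 47 > 13 → go right; 47 > 17 → go right; 47 > 29 → go right; 47 < 48 → go left; 47 > 33 → go right. Place as right child of 33.
Insert 16: 16 > 13 → go right; 16 < 17 → go left. Place as left child of 17.
Insert 37: 37 > 13 → go right; 37 > 17 → go right; 37 > 29 → go right; 37 < 48 → go left; 37 > 33 → go right; 37 < 47 → go left. Place as left child of 47.

13 11 17 16 29 22 48 33 32 47 37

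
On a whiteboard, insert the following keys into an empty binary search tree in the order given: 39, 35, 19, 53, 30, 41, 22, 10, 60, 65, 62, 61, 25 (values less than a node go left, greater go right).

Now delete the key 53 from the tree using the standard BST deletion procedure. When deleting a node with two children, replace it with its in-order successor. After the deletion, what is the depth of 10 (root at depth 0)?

3

39: root
35: left child of 39 (depth 1)
19: left child of 35 (depth 2)
53: right child of 39 (depth 1)
30: right child of 19 (depth 3)
41: left child of 53 (depth 2)
22: left child of 30 (depth 4)
10: left child of 19 (depth 3)
60: right child of 53 (depth 2)
65: right child of 60 (depth 3)
62: left child of 65 (depth 4)
61: left child of 62 (depth 5)
25: right child of 22 (depth 5)

Delete 53 (two children — replace with in-order successor).
After deletion, path to 10: 39 → 35 → 19 → 10.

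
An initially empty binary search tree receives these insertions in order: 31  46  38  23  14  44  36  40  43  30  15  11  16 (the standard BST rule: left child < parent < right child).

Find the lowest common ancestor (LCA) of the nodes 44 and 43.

Insert 31: tree is empty, so 31 becomes the root.
Insert 46: 46 > 31 → go right. Place as right child of 31.
Insert 38: 38 > 31 → go right; 38 < 46 → go left. Place as left child of 46.
Insert 23: 23 < 31 → go left. Place as left child of 31.
Insert 14: 14 < 31 → go left; 14 < 23 → go left. Place as left child of 23.
Insert 44: 44 > 31 → go right; 44 < 46 → go left; 44 > 38 → go right. Place as right child of 38.
Insert 36: 36 > 31 → go right; 36 < 46 → go left; 36 < 38 → go left. Place as left child of 38.
Insert 40: 40 > 31 → go right; 40 < 46 → go left; 40 > 38 → go right; 40 < 44 → go left. Place as left child of 44.
Insert 43: 43 > 31 → go right; 43 < 46 → go left; 43 > 38 → go right; 43 < 44 → go left; 43 > 40 → go right. Place as right child of 40.
Insert 30: 30 < 31 → go left; 30 > 23 → go right. Place as right child of 23.
Insert 15: 15 < 31 → go left; 15 < 23 → go left; 15 > 14 → go right. Place as right child of 14.
Insert 11: 11 < 31 → go left; 11 < 23 → go left; 11 < 14 → go left. Place as left child of 14.
Insert 16: 16 < 31 → go left; 16 < 23 → go left; 16 > 14 → go right; 16 > 15 → go right. Place as right child of 15.

Path to 44: 31 → 46 → 38 → 44
Path to 43: 31 → 46 → 38 → 44 → 40 → 43
44 lies on both paths and is an ancestor of the other node.

44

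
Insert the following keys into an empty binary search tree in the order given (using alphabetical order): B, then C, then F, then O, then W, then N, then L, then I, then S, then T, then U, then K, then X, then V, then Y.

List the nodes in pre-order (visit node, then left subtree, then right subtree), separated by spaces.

B C F O N L I K W S T U V X Y

Resulting structure (node: left, right):
  B: L=–, R=C
  C: L=–, R=F
  F: L=–, R=O
  O: L=N, R=W
  W: L=S, R=X
  N: L=L, R=–
  L: L=I, R=–
  I: L=–, R=K
  S: L=–, R=T
  T: L=–, R=U
  U: L=–, R=V
  K: L=–, R=–
  X: L=–, R=Y
  V: L=–, R=–
  Y: L=–, R=–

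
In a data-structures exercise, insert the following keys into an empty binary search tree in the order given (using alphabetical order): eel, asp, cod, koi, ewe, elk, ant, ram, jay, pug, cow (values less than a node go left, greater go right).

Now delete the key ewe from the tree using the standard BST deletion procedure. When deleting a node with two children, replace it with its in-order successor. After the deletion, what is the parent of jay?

koi

Resulting structure (node: left, right):
  eel: L=asp, R=koi
  asp: L=ant, R=cod
  cod: L=–, R=cow
  koi: L=ewe, R=ram
  ewe: L=elk, R=jay
  elk: L=–, R=–
  ant: L=–, R=–
  ram: L=pug, R=–
  jay: L=–, R=–
  pug: L=–, R=–
  cow: L=–, R=–

Delete ewe (two children — replace with in-order successor).
After deletion, jay's parent is koi.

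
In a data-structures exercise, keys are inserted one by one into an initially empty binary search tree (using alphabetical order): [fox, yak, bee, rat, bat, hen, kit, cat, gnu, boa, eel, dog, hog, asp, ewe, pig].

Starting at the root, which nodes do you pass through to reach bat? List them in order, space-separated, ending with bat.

fox: root
yak: right child of fox (depth 1)
bee: left child of fox (depth 1)
rat: left child of yak (depth 2)
bat: left child of bee (depth 2)
hen: left child of rat (depth 3)
kit: right child of hen (depth 4)
cat: right child of bee (depth 2)
gnu: left child of hen (depth 4)
boa: left child of cat (depth 3)
eel: right child of cat (depth 3)
dog: left child of eel (depth 4)
hog: left child of kit (depth 5)
asp: left child of bat (depth 3)
ewe: right child of eel (depth 4)
pig: right child of kit (depth 5)

fox bee bat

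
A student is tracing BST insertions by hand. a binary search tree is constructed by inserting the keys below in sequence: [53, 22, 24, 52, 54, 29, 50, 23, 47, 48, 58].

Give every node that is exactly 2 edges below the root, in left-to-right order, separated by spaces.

24 58

Insert 53: tree is empty, so 53 becomes the root.
Insert 22: 22 < 53 → go left. Place as left child of 53.
Insert 24: 24 < 53 → go left; 24 > 22 → go right. Place as right child of 22.
Insert 52: 52 < 53 → go left; 52 > 22 → go right; 52 > 24 → go right. Place as right child of 24.
Insert 54: 54 > 53 → go right. Place as right child of 53.
Insert 29: 29 < 53 → go left; 29 > 22 → go right; 29 > 24 → go right; 29 < 52 → go left. Place as left child of 52.
Insert 50: 50 < 53 → go left; 50 > 22 → go right; 50 > 24 → go right; 50 < 52 → go left; 50 > 29 → go right. Place as right child of 29.
Insert 23: 23 < 53 → go left; 23 > 22 → go right; 23 < 24 → go left. Place as left child of 24.
Insert 47: 47 < 53 → go left; 47 > 22 → go right; 47 > 24 → go right; 47 < 52 → go left; 47 > 29 → go right; 47 < 50 → go left. Place as left child of 50.
Insert 48: 48 < 53 → go left; 48 > 22 → go right; 48 > 24 → go right; 48 < 52 → go left; 48 > 29 → go right; 48 < 50 → go left; 48 > 47 → go right. Place as right child of 47.
Insert 58: 58 > 53 → go right; 58 > 54 → go right. Place as right child of 54.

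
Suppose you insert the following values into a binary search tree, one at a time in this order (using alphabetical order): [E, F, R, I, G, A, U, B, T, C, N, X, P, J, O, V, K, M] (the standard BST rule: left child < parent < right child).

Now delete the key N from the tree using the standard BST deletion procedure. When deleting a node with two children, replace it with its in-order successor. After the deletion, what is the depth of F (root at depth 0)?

1

E: root
F: right child of E (depth 1)
R: right child of F (depth 2)
I: left child of R (depth 3)
G: left child of I (depth 4)
A: left child of E (depth 1)
U: right child of R (depth 3)
B: right child of A (depth 2)
T: left child of U (depth 4)
C: right child of B (depth 3)
N: right child of I (depth 4)
X: right child of U (depth 4)
P: right child of N (depth 5)
J: left child of N (depth 5)
O: left child of P (depth 6)
V: left child of X (depth 5)
K: right child of J (depth 6)
M: right child of K (depth 7)

Delete N (two children — replace with in-order successor).
After deletion, path to F: E → F.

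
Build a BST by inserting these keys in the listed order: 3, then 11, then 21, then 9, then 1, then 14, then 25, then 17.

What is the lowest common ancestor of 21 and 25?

Insert 3: tree is empty, so 3 becomes the root.
Insert 11: 11 > 3 → go right. Place as right child of 3.
Insert 21: 21 > 3 → go right; 21 > 11 → go right. Place as right child of 11.
Insert 9: 9 > 3 → go right; 9 < 11 → go left. Place as left child of 11.
Insert 1: 1 < 3 → go left. Place as left child of 3.
Insert 14: 14 > 3 → go right; 14 > 11 → go right; 14 < 21 → go left. Place as left child of 21.
Insert 25: 25 > 3 → go right; 25 > 11 → go right; 25 > 21 → go right. Place as right child of 21.
Insert 17: 17 > 3 → go right; 17 > 11 → go right; 17 < 21 → go left; 17 > 14 → go right. Place as right child of 14.

Path to 21: 3 → 11 → 21
Path to 25: 3 → 11 → 21 → 25
21 lies on both paths and is an ancestor of the other node.

21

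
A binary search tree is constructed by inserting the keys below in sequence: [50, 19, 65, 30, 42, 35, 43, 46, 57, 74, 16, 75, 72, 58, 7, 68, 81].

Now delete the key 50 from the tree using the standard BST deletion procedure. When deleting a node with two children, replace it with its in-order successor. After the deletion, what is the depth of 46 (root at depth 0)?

5

Resulting structure (node: left, right):
  50: L=19, R=65
  19: L=16, R=30
  65: L=57, R=74
  30: L=–, R=42
  42: L=35, R=43
  35: L=–, R=–
  43: L=–, R=46
  46: L=–, R=–
  57: L=–, R=58
  74: L=72, R=75
  16: L=7, R=–
  75: L=–, R=81
  72: L=68, R=–
  58: L=–, R=–
  7: L=–, R=–
  68: L=–, R=–
  81: L=–, R=–

Delete 50 (two children — replace with in-order successor).
After deletion, path to 46: 57 → 19 → 30 → 42 → 43 → 46.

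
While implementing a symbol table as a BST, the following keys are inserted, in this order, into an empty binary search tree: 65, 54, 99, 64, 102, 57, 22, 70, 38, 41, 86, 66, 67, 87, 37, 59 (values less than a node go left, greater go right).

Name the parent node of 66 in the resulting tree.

70

Resulting structure (node: left, right):
  65: L=54, R=99
  54: L=22, R=64
  99: L=70, R=102
  64: L=57, R=–
  102: L=–, R=–
  57: L=–, R=59
  22: L=–, R=38
  70: L=66, R=86
  38: L=37, R=41
  41: L=–, R=–
  86: L=–, R=87
  66: L=–, R=67
  67: L=–, R=–
  87: L=–, R=–
  37: L=–, R=–
  59: L=–, R=–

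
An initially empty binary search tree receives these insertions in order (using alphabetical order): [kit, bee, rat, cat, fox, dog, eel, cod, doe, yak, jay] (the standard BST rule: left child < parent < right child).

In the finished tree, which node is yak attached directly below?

kit: root
bee: left child of kit (depth 1)
rat: right child of kit (depth 1)
cat: right child of bee (depth 2)
fox: right child of cat (depth 3)
dog: left child of fox (depth 4)
eel: right child of dog (depth 5)
cod: left child of dog (depth 5)
doe: right child of cod (depth 6)
yak: right child of rat (depth 2)
jay: right child of fox (depth 4)

rat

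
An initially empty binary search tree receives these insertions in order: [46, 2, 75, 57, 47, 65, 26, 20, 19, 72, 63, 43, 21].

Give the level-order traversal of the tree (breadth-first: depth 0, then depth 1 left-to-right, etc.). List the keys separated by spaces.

46: root
2: left child of 46 (depth 1)
75: right child of 46 (depth 1)
57: left child of 75 (depth 2)
47: left child of 57 (depth 3)
65: right child of 57 (depth 3)
26: right child of 2 (depth 2)
20: left child of 26 (depth 3)
19: left child of 20 (depth 4)
72: right child of 65 (depth 4)
63: left child of 65 (depth 4)
43: right child of 26 (depth 3)
21: right child of 20 (depth 4)

46 2 75 26 57 20 43 47 65 19 21 63 72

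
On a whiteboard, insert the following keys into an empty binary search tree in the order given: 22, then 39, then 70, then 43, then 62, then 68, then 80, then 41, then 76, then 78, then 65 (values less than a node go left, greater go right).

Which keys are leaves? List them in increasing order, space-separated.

41 65 78

22: root
39: right child of 22 (depth 1)
70: right child of 39 (depth 2)
43: left child of 70 (depth 3)
62: right child of 43 (depth 4)
68: right child of 62 (depth 5)
80: right child of 70 (depth 3)
41: left child of 43 (depth 4)
76: left child of 80 (depth 4)
78: right child of 76 (depth 5)
65: left child of 68 (depth 6)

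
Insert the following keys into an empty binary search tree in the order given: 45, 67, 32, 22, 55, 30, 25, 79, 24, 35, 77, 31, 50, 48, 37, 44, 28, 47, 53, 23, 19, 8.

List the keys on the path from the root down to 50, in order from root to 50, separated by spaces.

45 67 55 50

Insert 45: tree is empty, so 45 becomes the root.
Insert 67: 67 > 45 → go right. Place as right child of 45.
Insert 32: 32 < 45 → go left. Place as left child of 45.
Insert 22: 22 < 45 → go left; 22 < 32 → go left. Place as left child of 32.
Insert 55: 55 > 45 → go right; 55 < 67 → go left. Place as left child of 67.
Insert 30: 30 < 45 → go left; 30 < 32 → go left; 30 > 22 → go right. Place as right child of 22.
Insert 25: 25 < 45 → go left; 25 < 32 → go left; 25 > 22 → go right; 25 < 30 → go left. Place as left child of 30.
Insert 79: 79 > 45 → go right; 79 > 67 → go right. Place as right child of 67.
Insert 24: 24 < 45 → go left; 24 < 32 → go left; 24 > 22 → go right; 24 < 30 → go left; 24 < 25 → go left. Place as left child of 25.
Insert 35: 35 < 45 → go left; 35 > 32 → go right. Place as right child of 32.
Insert 77: 77 > 45 → go right; 77 > 67 → go right; 77 < 79 → go left. Place as left child of 79.
Insert 31: 31 < 45 → go left; 31 < 32 → go left; 31 > 22 → go right; 31 > 30 → go right. Place as right child of 30.
Insert 50: 50 > 45 → go right; 50 < 67 → go left; 50 < 55 → go left. Place as left child of 55.
Insert 48: 48 > 45 → go right; 48 < 67 → go left; 48 < 55 → go left; 48 < 50 → go left. Place as left child of 50.
Insert 37: 37 < 45 → go left; 37 > 32 → go right; 37 > 35 → go right. Place as right child of 35.
Insert 44: 44 < 45 → go left; 44 > 32 → go right; 44 > 35 → go right; 44 > 37 → go right. Place as right child of 37.
Insert 28: 28 < 45 → go left; 28 < 32 → go left; 28 > 22 → go right; 28 < 30 → go left; 28 > 25 → go right. Place as right child of 25.
Insert 47: 47 > 45 → go right; 47 < 67 → go left; 47 < 55 → go left; 47 < 50 → go left; 47 < 48 → go left. Place as left child of 48.
Insert 53: 53 > 45 → go right; 53 < 67 → go left; 53 < 55 → go left; 53 > 50 → go right. Place as right child of 50.
Insert 23: 23 < 45 → go left; 23 < 32 → go left; 23 > 22 → go right; 23 < 30 → go left; 23 < 25 → go left; 23 < 24 → go left. Place as left child of 24.
Insert 19: 19 < 45 → go left; 19 < 32 → go left; 19 < 22 → go left. Place as left child of 22.
Insert 8: 8 < 45 → go left; 8 < 32 → go left; 8 < 22 → go left; 8 < 19 → go left. Place as left child of 19.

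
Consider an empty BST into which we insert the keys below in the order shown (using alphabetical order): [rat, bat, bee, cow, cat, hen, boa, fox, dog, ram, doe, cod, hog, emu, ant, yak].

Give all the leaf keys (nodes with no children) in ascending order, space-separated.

ant boa cod doe emu hog yak

Insert rat: tree is empty, so rat becomes the root.
Insert bat: bat < rat → go left. Place as left child of rat.
Insert bee: bee < rat → go left; bee > bat → go right. Place as right child of bat.
Insert cow: cow < rat → go left; cow > bat → go right; cow > bee → go right. Place as right child of bee.
Insert cat: cat < rat → go left; cat > bat → go right; cat > bee → go right; cat < cow → go left. Place as left child of cow.
Insert hen: hen < rat → go left; hen > bat → go right; hen > bee → go right; hen > cow → go right. Place as right child of cow.
Insert boa: boa < rat → go left; boa > bat → go right; boa > bee → go right; boa < cow → go left; boa < cat → go left. Place as left child of cat.
Insert fox: fox < rat → go left; fox > bat → go right; fox > bee → go right; fox > cow → go right; fox < hen → go left. Place as left child of hen.
Insert dog: dog < rat → go left; dog > bat → go right; dog > bee → go right; dog > cow → go right; dog < hen → go left; dog < fox → go left. Place as left child of fox.
Insert ram: ram < rat → go left; ram > bat → go right; ram > bee → go right; ram > cow → go right; ram > hen → go right. Place as right child of hen.
Insert doe: doe < rat → go left; doe > bat → go right; doe > bee → go right; doe > cow → go right; doe < hen → go left; doe < fox → go left; doe < dog → go left. Place as left child of dog.
Insert cod: cod < rat → go left; cod > bat → go right; cod > bee → go right; cod < cow → go left; cod > cat → go right. Place as right child of cat.
Insert hog: hog < rat → go left; hog > bat → go right; hog > bee → go right; hog > cow → go right; hog > hen → go right; hog < ram → go left. Place as left child of ram.
Insert emu: emu < rat → go left; emu > bat → go right; emu > bee → go right; emu > cow → go right; emu < hen → go left; emu < fox → go left; emu > dog → go right. Place as right child of dog.
Insert ant: ant < rat → go left; ant < bat → go left. Place as left child of bat.
Insert yak: yak > rat → go right. Place as right child of rat.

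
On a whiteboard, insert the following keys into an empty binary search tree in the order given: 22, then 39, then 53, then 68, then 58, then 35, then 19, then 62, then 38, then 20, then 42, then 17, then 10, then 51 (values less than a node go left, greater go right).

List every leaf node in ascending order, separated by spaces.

10 20 38 51 62

22: root
39: right child of 22 (depth 1)
53: right child of 39 (depth 2)
68: right child of 53 (depth 3)
58: left child of 68 (depth 4)
35: left child of 39 (depth 2)
19: left child of 22 (depth 1)
62: right child of 58 (depth 5)
38: right child of 35 (depth 3)
20: right child of 19 (depth 2)
42: left child of 53 (depth 3)
17: left child of 19 (depth 2)
10: left child of 17 (depth 3)
51: right child of 42 (depth 4)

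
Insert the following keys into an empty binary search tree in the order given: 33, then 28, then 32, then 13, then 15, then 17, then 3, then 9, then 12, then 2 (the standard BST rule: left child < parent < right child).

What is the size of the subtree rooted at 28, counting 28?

9

33: root
28: left child of 33 (depth 1)
32: right child of 28 (depth 2)
13: left child of 28 (depth 2)
15: right child of 13 (depth 3)
17: right child of 15 (depth 4)
3: left child of 13 (depth 3)
9: right child of 3 (depth 4)
12: right child of 9 (depth 5)
2: left child of 3 (depth 4)

Subtree rooted at 28 contains: 28, 13, 3, 2, 9, 12, 15, 17, 32 — 9 nodes.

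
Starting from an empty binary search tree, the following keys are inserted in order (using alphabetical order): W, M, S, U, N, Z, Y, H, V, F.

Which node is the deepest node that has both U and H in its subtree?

M

Resulting structure (node: left, right):
  W: L=M, R=Z
  M: L=H, R=S
  S: L=N, R=U
  U: L=–, R=V
  N: L=–, R=–
  Z: L=Y, R=–
  Y: L=–, R=–
  H: L=F, R=–
  V: L=–, R=–
  F: L=–, R=–

Path to U: W → M → S → U
Path to H: W → M → H
The paths share a prefix ending at M, then split left and right.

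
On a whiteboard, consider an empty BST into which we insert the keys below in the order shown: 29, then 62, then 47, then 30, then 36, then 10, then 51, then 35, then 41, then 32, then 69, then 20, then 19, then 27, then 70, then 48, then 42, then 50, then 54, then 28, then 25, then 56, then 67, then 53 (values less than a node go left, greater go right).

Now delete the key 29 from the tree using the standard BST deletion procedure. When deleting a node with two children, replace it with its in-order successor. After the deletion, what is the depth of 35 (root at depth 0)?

4

29: root
62: right child of 29 (depth 1)
47: left child of 62 (depth 2)
30: left child of 47 (depth 3)
36: right child of 30 (depth 4)
10: left child of 29 (depth 1)
51: right child of 47 (depth 3)
35: left child of 36 (depth 5)
41: right child of 36 (depth 5)
32: left child of 35 (depth 6)
69: right child of 62 (depth 2)
20: right child of 10 (depth 2)
19: left child of 20 (depth 3)
27: right child of 20 (depth 3)
70: right child of 69 (depth 3)
48: left child of 51 (depth 4)
42: right child of 41 (depth 6)
50: right child of 48 (depth 5)
54: right child of 51 (depth 4)
28: right child of 27 (depth 4)
25: left child of 27 (depth 4)
56: right child of 54 (depth 5)
67: left child of 69 (depth 3)
53: left child of 54 (depth 5)

Delete 29 (two children — replace with in-order successor).
After deletion, path to 35: 30 → 62 → 47 → 36 → 35.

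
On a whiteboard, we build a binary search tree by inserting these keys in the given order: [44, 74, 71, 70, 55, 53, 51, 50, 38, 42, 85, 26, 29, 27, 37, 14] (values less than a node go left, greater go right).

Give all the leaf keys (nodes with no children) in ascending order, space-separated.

14 27 37 42 50 85

Insert 44: tree is empty, so 44 becomes the root.
Insert 74: 74 > 44 → go right. Place as right child of 44.
Insert 71: 71 > 44 → go right; 71 < 74 → go left. Place as left child of 74.
Insert 70: 70 > 44 → go right; 70 < 74 → go left; 70 < 71 → go left. Place as left child of 71.
Insert 55: 55 > 44 → go right; 55 < 74 → go left; 55 < 71 → go left; 55 < 70 → go left. Place as left child of 70.
Insert 53: 53 > 44 → go right; 53 < 74 → go left; 53 < 71 → go left; 53 < 70 → go left; 53 < 55 → go left. Place as left child of 55.
Insert 51: 51 > 44 → go right; 51 < 74 → go left; 51 < 71 → go left; 51 < 70 → go left; 51 < 55 → go left; 51 < 53 → go left. Place as left child of 53.
Insert 50: 50 > 44 → go right; 50 < 74 → go left; 50 < 71 → go left; 50 < 70 → go left; 50 < 55 → go left; 50 < 53 → go left; 50 < 51 → go left. Place as left child of 51.
Insert 38: 38 < 44 → go left. Place as left child of 44.
Insert 42: 42 < 44 → go left; 42 > 38 → go right. Place as right child of 38.
Insert 85: 85 > 44 → go right; 85 > 74 → go right. Place as right child of 74.
Insert 26: 26 < 44 → go left; 26 < 38 → go left. Place as left child of 38.
Insert 29: 29 < 44 → go left; 29 < 38 → go left; 29 > 26 → go right. Place as right child of 26.
Insert 27: 27 < 44 → go left; 27 < 38 → go left; 27 > 26 → go right; 27 < 29 → go left. Place as left child of 29.
Insert 37: 37 < 44 → go left; 37 < 38 → go left; 37 > 26 → go right; 37 > 29 → go right. Place as right child of 29.
Insert 14: 14 < 44 → go left; 14 < 38 → go left; 14 < 26 → go left. Place as left child of 26.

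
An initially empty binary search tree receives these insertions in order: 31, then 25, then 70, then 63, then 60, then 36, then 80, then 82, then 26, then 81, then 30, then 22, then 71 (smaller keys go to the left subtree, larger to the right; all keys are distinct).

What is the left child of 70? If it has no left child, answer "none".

63

Resulting structure (node: left, right):
  31: L=25, R=70
  25: L=22, R=26
  70: L=63, R=80
  63: L=60, R=–
  60: L=36, R=–
  36: L=–, R=–
  80: L=71, R=82
  82: L=81, R=–
  26: L=–, R=30
  81: L=–, R=–
  30: L=–, R=–
  22: L=–, R=–
  71: L=–, R=–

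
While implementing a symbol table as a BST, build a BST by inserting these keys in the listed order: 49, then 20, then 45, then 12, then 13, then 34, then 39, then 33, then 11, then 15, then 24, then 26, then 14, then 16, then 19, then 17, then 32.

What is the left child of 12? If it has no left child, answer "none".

11

49: root
20: left child of 49 (depth 1)
45: right child of 20 (depth 2)
12: left child of 20 (depth 2)
13: right child of 12 (depth 3)
34: left child of 45 (depth 3)
39: right child of 34 (depth 4)
33: left child of 34 (depth 4)
11: left child of 12 (depth 3)
15: right child of 13 (depth 4)
24: left child of 33 (depth 5)
26: right child of 24 (depth 6)
14: left child of 15 (depth 5)
16: right child of 15 (depth 5)
19: right child of 16 (depth 6)
17: left child of 19 (depth 7)
32: right child of 26 (depth 7)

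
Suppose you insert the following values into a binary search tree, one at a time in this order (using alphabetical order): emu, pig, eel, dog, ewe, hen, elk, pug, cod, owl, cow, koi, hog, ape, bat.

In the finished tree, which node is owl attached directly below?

hen

emu: root
pig: right child of emu (depth 1)
eel: left child of emu (depth 1)
dog: left child of eel (depth 2)
ewe: left child of pig (depth 2)
hen: right child of ewe (depth 3)
elk: right child of eel (depth 2)
pug: right child of pig (depth 2)
cod: left child of dog (depth 3)
owl: right child of hen (depth 4)
cow: right child of cod (depth 4)
koi: left child of owl (depth 5)
hog: left child of koi (depth 6)
ape: left child of cod (depth 4)
bat: right child of ape (depth 5)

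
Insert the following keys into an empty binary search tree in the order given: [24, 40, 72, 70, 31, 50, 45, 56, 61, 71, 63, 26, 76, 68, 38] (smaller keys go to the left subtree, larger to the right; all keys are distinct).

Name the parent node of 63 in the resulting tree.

24: root
40: right child of 24 (depth 1)
72: right child of 40 (depth 2)
70: left child of 72 (depth 3)
31: left child of 40 (depth 2)
50: left child of 70 (depth 4)
45: left child of 50 (depth 5)
56: right child of 50 (depth 5)
61: right child of 56 (depth 6)
71: right child of 70 (depth 4)
63: right child of 61 (depth 7)
26: left child of 31 (depth 3)
76: right child of 72 (depth 3)
68: right child of 63 (depth 8)
38: right child of 31 (depth 3)

61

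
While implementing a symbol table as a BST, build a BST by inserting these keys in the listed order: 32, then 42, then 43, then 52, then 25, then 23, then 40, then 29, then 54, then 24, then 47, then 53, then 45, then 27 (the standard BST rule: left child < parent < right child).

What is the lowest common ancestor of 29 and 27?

Insert 32: tree is empty, so 32 becomes the root.
Insert 42: 42 > 32 → go right. Place as right child of 32.
Insert 43: 43 > 32 → go right; 43 > 42 → go right. Place as right child of 42.
Insert 52: 52 > 32 → go right; 52 > 42 → go right; 52 > 43 → go right. Place as right child of 43.
Insert 25: 25 < 32 → go left. Place as left child of 32.
Insert 23: 23 < 32 → go left; 23 < 25 → go left. Place as left child of 25.
Insert 40: 40 > 32 → go right; 40 < 42 → go left. Place as left child of 42.
Insert 29: 29 < 32 → go left; 29 > 25 → go right. Place as right child of 25.
Insert 54: 54 > 32 → go right; 54 > 42 → go right; 54 > 43 → go right; 54 > 52 → go right. Place as right child of 52.
Insert 24: 24 < 32 → go left; 24 < 25 → go left; 24 > 23 → go right. Place as right child of 23.
Insert 47: 47 > 32 → go right; 47 > 42 → go right; 47 > 43 → go right; 47 < 52 → go left. Place as left child of 52.
Insert 53: 53 > 32 → go right; 53 > 42 → go right; 53 > 43 → go right; 53 > 52 → go right; 53 < 54 → go left. Place as left child of 54.
Insert 45: 45 > 32 → go right; 45 > 42 → go right; 45 > 43 → go right; 45 < 52 → go left; 45 < 47 → go left. Place as left child of 47.
Insert 27: 27 < 32 → go left; 27 > 25 → go right; 27 < 29 → go left. Place as left child of 29.

Path to 29: 32 → 25 → 29
Path to 27: 32 → 25 → 29 → 27
29 lies on both paths and is an ancestor of the other node.

29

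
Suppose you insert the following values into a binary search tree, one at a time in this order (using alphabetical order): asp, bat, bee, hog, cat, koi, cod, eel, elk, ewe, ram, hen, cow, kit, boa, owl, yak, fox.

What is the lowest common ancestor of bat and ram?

bat

asp: root
bat: right child of asp (depth 1)
bee: right child of bat (depth 2)
hog: right child of bee (depth 3)
cat: left child of hog (depth 4)
koi: right child of hog (depth 4)
cod: right child of cat (depth 5)
eel: right child of cod (depth 6)
elk: right child of eel (depth 7)
ewe: right child of elk (depth 8)
ram: right child of koi (depth 5)
hen: right child of ewe (depth 9)
cow: left child of eel (depth 7)
kit: left child of koi (depth 5)
boa: left child of cat (depth 5)
owl: left child of ram (depth 6)
yak: right child of ram (depth 6)
fox: left child of hen (depth 10)

Path to bat: asp → bat
Path to ram: asp → bat → bee → hog → koi → ram
bat lies on both paths and is an ancestor of the other node.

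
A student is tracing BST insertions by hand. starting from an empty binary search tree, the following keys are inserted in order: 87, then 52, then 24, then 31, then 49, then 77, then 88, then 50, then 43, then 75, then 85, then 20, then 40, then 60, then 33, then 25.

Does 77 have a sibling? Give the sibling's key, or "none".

Resulting structure (node: left, right):
  87: L=52, R=88
  52: L=24, R=77
  24: L=20, R=31
  31: L=25, R=49
  49: L=43, R=50
  77: L=75, R=85
  88: L=–, R=–
  50: L=–, R=–
  43: L=40, R=–
  75: L=60, R=–
  85: L=–, R=–
  20: L=–, R=–
  40: L=33, R=–
  60: L=–, R=–
  33: L=–, R=–
  25: L=–, R=–

77's parent is 52; the other child of 52 is 24.

24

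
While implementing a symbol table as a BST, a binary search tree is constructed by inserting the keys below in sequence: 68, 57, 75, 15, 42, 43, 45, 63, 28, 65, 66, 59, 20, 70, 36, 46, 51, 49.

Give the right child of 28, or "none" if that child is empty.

68: root
57: left child of 68 (depth 1)
75: right child of 68 (depth 1)
15: left child of 57 (depth 2)
42: right child of 15 (depth 3)
43: right child of 42 (depth 4)
45: right child of 43 (depth 5)
63: right child of 57 (depth 2)
28: left child of 42 (depth 4)
65: right child of 63 (depth 3)
66: right child of 65 (depth 4)
59: left child of 63 (depth 3)
20: left child of 28 (depth 5)
70: left child of 75 (depth 2)
36: right child of 28 (depth 5)
46: right child of 45 (depth 6)
51: right child of 46 (depth 7)
49: left child of 51 (depth 8)

36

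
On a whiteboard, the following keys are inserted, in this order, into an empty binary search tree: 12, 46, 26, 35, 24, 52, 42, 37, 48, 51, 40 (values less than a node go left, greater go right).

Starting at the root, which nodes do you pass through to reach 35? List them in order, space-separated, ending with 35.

Insert 12: tree is empty, so 12 becomes the root.
Insert 46: 46 > 12 → go right. Place as right child of 12.
Insert 26: 26 > 12 → go right; 26 < 46 → go left. Place as left child of 46.
Insert 35: 35 > 12 → go right; 35 < 46 → go left; 35 > 26 → go right. Place as right child of 26.
Insert 24: 24 > 12 → go right; 24 < 46 → go left; 24 < 26 → go left. Place as left child of 26.
Insert 52: 52 > 12 → go right; 52 > 46 → go right. Place as right child of 46.
Insert 42: 42 > 12 → go right; 42 < 46 → go left; 42 > 26 → go right; 42 > 35 → go right. Place as right child of 35.
Insert 37: 37 > 12 → go right; 37 < 46 → go left; 37 > 26 → go right; 37 > 35 → go right; 37 < 42 → go left. Place as left child of 42.
Insert 48: 48 > 12 → go right; 48 > 46 → go right; 48 < 52 → go left. Place as left child of 52.
Insert 51: 51 > 12 → go right; 51 > 46 → go right; 51 < 52 → go left; 51 > 48 → go right. Place as right child of 48.
Insert 40: 40 > 12 → go right; 40 < 46 → go left; 40 > 26 → go right; 40 > 35 → go right; 40 < 42 → go left; 40 > 37 → go right. Place as right child of 37.

12 46 26 35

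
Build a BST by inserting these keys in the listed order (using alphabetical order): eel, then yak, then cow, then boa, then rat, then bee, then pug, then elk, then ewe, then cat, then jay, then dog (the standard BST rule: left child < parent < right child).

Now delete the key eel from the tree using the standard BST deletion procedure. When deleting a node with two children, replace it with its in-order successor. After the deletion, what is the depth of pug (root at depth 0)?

Insert eel: tree is empty, so eel becomes the root.
Insert yak: yak > eel → go right. Place as right child of eel.
Insert cow: cow < eel → go left. Place as left child of eel.
Insert boa: boa < eel → go left; boa < cow → go left. Place as left child of cow.
Insert rat: rat > eel → go right; rat < yak → go left. Place as left child of yak.
Insert bee: bee < eel → go left; bee < cow → go left; bee < boa → go left. Place as left child of boa.
Insert pug: pug > eel → go right; pug < yak → go left; pug < rat → go left. Place as left child of rat.
Insert elk: elk > eel → go right; elk < yak → go left; elk < rat → go left; elk < pug → go left. Place as left child of pug.
Insert ewe: ewe > eel → go right; ewe < yak → go left; ewe < rat → go left; ewe < pug → go left; ewe > elk → go right. Place as right child of elk.
Insert cat: cat < eel → go left; cat < cow → go left; cat > boa → go right. Place as right child of boa.
Insert jay: jay > eel → go right; jay < yak → go left; jay < rat → go left; jay < pug → go left; jay > elk → go right; jay > ewe → go right. Place as right child of ewe.
Insert dog: dog < eel → go left; dog > cow → go right. Place as right child of cow.

Delete eel (two children — replace with in-order successor).
After deletion, path to pug: elk → yak → rat → pug.

3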